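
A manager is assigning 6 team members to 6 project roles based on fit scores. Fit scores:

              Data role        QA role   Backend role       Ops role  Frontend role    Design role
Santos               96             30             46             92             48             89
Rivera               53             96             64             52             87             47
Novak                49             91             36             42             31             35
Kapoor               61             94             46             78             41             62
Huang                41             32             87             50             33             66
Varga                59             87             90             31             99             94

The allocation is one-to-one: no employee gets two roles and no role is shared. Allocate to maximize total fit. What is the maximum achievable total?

Maximum total: 533 pts

Optimal: Santos→Data role (96 pts), Rivera→Frontend role (87 pts), Novak→QA role (91 pts), Kapoor→Ops role (78 pts), Huang→Backend role (87 pts), Varga→Design role (94 pts) — total 96+87+91+78+87+94 = 533 pts.
Row-greedy (each employee in turn takes its best remaining role) gives 482 pts, worse by 51.
Next-best assignment: Santos→Ops role, Rivera→Frontend role, Novak→QA role, Kapoor→Data role, Huang→Backend role, Varga→Design role = 512 pts.
No other one-to-one assignment exceeds 533 pts.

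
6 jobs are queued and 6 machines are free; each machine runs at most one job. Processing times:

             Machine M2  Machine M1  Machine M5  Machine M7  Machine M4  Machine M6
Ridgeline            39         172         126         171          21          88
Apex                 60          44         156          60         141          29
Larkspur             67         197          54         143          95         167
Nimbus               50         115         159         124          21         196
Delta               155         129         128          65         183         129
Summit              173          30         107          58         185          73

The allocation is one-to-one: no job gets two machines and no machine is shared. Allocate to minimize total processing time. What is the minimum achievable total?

Optimal: Ridgeline→Machine M2 (39 min), Apex→Machine M6 (29 min), Larkspur→Machine M5 (54 min), Nimbus→Machine M4 (21 min), Delta→Machine M7 (65 min), Summit→Machine M1 (30 min) — total 39+29+54+21+65+30 = 238 min.
Min-entry greedy (repeatedly take the single cheapest remaining cell) gives 249 min, worse by 11.
No other one-to-one assignment undercuts 238 min.

Minimum total: 238 min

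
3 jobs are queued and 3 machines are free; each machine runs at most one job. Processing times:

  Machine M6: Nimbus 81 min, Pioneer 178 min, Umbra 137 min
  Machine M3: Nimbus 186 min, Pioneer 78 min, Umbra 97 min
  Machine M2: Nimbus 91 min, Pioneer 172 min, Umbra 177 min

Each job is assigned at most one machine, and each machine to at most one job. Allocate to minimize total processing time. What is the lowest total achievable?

Optimal: Nimbus→Machine M2 (91 min), Pioneer→Machine M3 (78 min), Umbra→Machine M6 (137 min) — total 91+78+137 = 306 min.
Row-greedy (each job in turn takes its cheapest remaining machine) gives 336 min, worse by 30.
Swapping Umbra↔Nimbus (Umbra→Machine M2 177 min, Nimbus→Machine M6 81 min) adds 30.

Minimum total: 306 min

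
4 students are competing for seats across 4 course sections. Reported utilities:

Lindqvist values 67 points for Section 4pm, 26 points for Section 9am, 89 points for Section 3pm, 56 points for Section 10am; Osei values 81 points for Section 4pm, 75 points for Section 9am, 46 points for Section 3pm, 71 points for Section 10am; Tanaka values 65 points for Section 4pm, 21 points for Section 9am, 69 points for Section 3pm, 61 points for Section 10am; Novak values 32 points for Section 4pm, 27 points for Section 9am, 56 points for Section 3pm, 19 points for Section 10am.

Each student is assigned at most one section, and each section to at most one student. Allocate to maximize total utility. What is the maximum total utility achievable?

Max total: 259 points

Optimal: Lindqvist→Section 4pm (67 points), Osei→Section 9am (75 points), Tanaka→Section 10am (61 points), Novak→Section 3pm (56 points) — total 67+75+61+56 = 259 points.
Column-greedy (each section in turn goes to its best remaining student) gives 258 points, worse by 1.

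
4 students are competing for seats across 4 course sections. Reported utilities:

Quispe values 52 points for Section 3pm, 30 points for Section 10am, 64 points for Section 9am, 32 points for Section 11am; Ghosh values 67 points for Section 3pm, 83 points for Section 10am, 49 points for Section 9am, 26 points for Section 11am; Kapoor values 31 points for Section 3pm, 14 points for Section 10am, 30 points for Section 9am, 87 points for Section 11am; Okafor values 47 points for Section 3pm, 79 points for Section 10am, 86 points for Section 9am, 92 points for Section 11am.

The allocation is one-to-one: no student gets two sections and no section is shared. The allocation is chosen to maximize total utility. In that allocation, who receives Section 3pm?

Optimal: Quispe→Section 3pm (52 points), Ghosh→Section 10am (83 points), Kapoor→Section 11am (87 points), Okafor→Section 9am (86 points) — total 52+83+87+86 = 308 points.
Row-greedy (each student in turn takes its best remaining section) gives 281 points, worse by 27.
Next-best assignment: Quispe→Section 9am, Ghosh→Section 3pm, Kapoor→Section 11am, Okafor→Section 10am = 297 points.
Quispe's own top section is Section 9am (64 points), but forcing Quispe→Section 9am and reassigning the rest optimally gives only 297 points — worse by 11.

Quispe receives Section 3pm.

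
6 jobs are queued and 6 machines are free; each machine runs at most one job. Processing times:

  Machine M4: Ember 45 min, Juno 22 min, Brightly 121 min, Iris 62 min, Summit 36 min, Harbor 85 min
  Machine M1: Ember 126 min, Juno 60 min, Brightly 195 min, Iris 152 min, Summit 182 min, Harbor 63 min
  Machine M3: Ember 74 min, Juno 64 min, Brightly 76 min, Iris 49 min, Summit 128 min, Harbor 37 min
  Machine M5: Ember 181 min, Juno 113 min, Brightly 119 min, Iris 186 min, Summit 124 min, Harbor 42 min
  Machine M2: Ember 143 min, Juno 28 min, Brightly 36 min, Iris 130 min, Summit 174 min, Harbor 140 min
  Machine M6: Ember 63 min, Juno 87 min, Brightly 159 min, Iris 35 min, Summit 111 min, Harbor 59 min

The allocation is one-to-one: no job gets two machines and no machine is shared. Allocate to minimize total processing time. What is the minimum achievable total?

Minimum total: 283 min

Optimal: Ember→Machine M3 (74 min), Juno→Machine M1 (60 min), Brightly→Machine M2 (36 min), Iris→Machine M6 (35 min), Summit→Machine M4 (36 min), Harbor→Machine M5 (42 min) — total 74+60+36+35+36+42 = 283 min.
Row-greedy (each job in turn takes its cheapest remaining machine) gives 371 min, worse by 88.
Next-best assignment: Ember→Machine M6, Juno→Machine M1, Brightly→Machine M2, Iris→Machine M3, Summit→Machine M4, Harbor→Machine M5 = 286 min.
No other one-to-one assignment undercuts 283 min.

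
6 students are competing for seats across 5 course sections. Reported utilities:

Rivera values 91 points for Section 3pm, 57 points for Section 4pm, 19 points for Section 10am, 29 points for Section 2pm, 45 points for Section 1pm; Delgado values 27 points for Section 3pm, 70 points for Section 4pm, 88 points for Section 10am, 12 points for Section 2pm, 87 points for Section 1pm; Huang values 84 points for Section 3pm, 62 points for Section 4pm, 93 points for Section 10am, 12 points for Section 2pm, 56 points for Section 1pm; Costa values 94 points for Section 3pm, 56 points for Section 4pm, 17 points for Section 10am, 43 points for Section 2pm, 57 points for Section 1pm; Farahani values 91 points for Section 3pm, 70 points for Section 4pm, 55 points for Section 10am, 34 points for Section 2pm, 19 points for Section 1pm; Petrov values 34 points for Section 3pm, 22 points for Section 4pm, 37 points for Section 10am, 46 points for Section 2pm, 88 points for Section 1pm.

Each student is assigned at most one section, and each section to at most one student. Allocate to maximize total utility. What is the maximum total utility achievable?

Maximum total: 390 points

Optimal: Costa→Section 3pm (94 points), Farahani→Section 4pm (70 points), Huang→Section 10am (93 points), Petrov→Section 2pm (46 points), Delgado→Section 1pm (87 points) — total 94+70+93+46+87 = 390 points.
Next-best assignment: Rivera→Section 3pm, Farahani→Section 4pm, Huang→Section 10am, Petrov→Section 2pm, Delgado→Section 1pm = 387 points.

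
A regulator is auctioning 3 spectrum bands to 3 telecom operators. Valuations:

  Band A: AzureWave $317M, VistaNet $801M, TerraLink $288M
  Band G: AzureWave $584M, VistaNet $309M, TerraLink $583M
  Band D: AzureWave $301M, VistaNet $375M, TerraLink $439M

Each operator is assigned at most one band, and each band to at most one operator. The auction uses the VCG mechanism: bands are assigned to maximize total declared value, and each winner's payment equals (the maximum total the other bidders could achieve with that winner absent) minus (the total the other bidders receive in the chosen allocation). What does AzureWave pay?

Efficient allocation: AzureWave→Band G ($584M), VistaNet→Band A ($801M), TerraLink→Band D ($439M); total welfare W = $1824M.
AzureWave receives Band G at value $584M, so the others get W − 584 = $1240M.
Without AzureWave: best allocation of the remaining 2 bidders over all 3 bands is VistaNet→Band A ($801M), TerraLink→Band G ($583M), total $1384M.
VCG payment = (others' best without AzureWave) − (others' welfare with AzureWave) = 1384 − 1240 = $144M.

AzureWave pays $144M.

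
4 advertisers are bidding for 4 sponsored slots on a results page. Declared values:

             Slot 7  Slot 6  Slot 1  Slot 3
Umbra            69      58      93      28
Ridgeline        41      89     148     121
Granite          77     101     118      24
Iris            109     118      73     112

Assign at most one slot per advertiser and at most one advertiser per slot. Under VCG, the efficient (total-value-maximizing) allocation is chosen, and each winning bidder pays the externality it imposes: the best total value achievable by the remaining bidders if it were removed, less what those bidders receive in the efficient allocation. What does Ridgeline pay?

Ridgeline pays $24.

Efficient allocation: Umbra→Slot 7 ($69), Ridgeline→Slot 1 ($148), Granite→Slot 6 ($101), Iris→Slot 3 ($112); total welfare W = $430.
Ridgeline receives Slot 1 at value $148, so the others get W − 148 = $282.
Without Ridgeline: best allocation of the remaining 3 bidders over all 4 slots is Umbra→Slot 1 ($93), Granite→Slot 6 ($101), Iris→Slot 3 ($112), total $306.
VCG payment = (others' best without Ridgeline) − (others' welfare with Ridgeline) = 306 − 282 = $24.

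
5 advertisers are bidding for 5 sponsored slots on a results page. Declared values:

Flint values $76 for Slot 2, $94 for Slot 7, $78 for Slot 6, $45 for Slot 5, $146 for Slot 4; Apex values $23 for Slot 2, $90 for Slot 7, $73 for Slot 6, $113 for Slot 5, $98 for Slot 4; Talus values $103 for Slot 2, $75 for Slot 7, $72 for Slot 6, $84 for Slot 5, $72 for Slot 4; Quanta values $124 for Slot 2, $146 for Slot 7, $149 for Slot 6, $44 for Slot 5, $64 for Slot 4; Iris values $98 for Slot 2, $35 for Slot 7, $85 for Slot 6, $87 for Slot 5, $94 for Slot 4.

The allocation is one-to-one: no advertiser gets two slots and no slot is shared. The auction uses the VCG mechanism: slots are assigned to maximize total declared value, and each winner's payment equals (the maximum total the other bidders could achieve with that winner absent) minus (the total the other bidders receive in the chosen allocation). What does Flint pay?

Flint pays $12.

Efficient allocation: Flint→Slot 4 ($146), Apex→Slot 5 ($113), Talus→Slot 2 ($103), Quanta→Slot 7 ($146), Iris→Slot 6 ($85); total welfare W = $593.
Flint receives Slot 4 at value $146, so the others get W − 146 = $447.
Without Flint: best allocation of the remaining 4 bidders over all 5 slots is Apex→Slot 5 ($113), Talus→Slot 2 ($103), Quanta→Slot 6 ($149), Iris→Slot 4 ($94), total $459.
VCG payment = (others' best without Flint) − (others' welfare with Flint) = 459 − 447 = $12.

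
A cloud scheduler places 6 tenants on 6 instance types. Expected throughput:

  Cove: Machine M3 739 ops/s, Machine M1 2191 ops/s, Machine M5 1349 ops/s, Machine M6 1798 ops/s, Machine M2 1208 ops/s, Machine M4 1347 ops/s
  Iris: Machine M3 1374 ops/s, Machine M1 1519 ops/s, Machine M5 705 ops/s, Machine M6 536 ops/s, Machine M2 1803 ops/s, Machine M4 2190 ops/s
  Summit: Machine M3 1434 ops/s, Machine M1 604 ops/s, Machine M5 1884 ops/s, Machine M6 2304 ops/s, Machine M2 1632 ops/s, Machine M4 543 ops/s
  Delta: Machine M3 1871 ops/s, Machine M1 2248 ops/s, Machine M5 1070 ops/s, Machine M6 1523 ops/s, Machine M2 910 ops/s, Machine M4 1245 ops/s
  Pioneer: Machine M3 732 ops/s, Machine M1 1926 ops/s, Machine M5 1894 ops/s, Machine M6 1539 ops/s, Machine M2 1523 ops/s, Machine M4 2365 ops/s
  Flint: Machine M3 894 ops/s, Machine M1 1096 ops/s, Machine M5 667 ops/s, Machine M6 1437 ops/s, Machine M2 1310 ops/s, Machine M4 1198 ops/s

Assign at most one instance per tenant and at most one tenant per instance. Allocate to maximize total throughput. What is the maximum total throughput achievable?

Maximum total: 11760 ops/s

Optimal: Cove→Machine M1 (2191 ops/s), Iris→Machine M4 (2190 ops/s), Summit→Machine M6 (2304 ops/s), Delta→Machine M3 (1871 ops/s), Pioneer→Machine M5 (1894 ops/s), Flint→Machine M2 (1310 ops/s) — total 2191+2190+2304+1871+1894+1310 = 11760 ops/s.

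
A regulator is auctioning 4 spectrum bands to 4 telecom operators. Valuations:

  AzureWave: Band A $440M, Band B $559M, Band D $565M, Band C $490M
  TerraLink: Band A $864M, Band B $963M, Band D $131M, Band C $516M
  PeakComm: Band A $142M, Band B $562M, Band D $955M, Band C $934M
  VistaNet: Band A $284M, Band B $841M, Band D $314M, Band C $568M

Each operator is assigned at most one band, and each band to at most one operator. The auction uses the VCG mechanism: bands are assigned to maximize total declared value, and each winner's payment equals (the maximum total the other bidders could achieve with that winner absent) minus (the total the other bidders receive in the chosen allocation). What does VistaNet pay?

VistaNet pays $99M.

Efficient allocation: AzureWave→Band D ($565M), TerraLink→Band A ($864M), PeakComm→Band C ($934M), VistaNet→Band B ($841M); total welfare W = $3204M.
VistaNet receives Band B at value $841M, so the others get W − 841 = $2363M.
Without VistaNet: best allocation of the remaining 3 bidders over all 4 bands is AzureWave→Band D ($565M), TerraLink→Band B ($963M), PeakComm→Band C ($934M), total $2462M.
VCG payment = (others' best without VistaNet) − (others' welfare with VistaNet) = 2462 − 2363 = $99M.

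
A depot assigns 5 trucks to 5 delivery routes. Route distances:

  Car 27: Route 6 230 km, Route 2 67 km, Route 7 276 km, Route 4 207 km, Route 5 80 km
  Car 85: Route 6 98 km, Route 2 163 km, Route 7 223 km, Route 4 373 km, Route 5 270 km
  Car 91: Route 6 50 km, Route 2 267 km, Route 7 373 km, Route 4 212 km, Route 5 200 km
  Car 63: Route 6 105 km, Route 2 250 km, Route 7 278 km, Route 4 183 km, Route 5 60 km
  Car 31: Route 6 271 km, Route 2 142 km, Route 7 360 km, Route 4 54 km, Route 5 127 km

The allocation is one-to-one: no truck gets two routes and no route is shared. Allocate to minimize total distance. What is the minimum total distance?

Min total: 454 km

Optimal: Car 27→Route 2 (67 km), Car 85→Route 7 (223 km), Car 91→Route 6 (50 km), Car 63→Route 5 (60 km), Car 31→Route 4 (54 km) — total 67+223+50+60+54 = 454 km.
Row-greedy (each truck in turn takes its cheapest remaining route) gives 908 km, worse by 454.
Next-best assignment: Car 27→Route 7, Car 85→Route 2, Car 91→Route 6, Car 63→Route 5, Car 31→Route 4 = 603 km.
No other one-to-one assignment undercuts 454 km.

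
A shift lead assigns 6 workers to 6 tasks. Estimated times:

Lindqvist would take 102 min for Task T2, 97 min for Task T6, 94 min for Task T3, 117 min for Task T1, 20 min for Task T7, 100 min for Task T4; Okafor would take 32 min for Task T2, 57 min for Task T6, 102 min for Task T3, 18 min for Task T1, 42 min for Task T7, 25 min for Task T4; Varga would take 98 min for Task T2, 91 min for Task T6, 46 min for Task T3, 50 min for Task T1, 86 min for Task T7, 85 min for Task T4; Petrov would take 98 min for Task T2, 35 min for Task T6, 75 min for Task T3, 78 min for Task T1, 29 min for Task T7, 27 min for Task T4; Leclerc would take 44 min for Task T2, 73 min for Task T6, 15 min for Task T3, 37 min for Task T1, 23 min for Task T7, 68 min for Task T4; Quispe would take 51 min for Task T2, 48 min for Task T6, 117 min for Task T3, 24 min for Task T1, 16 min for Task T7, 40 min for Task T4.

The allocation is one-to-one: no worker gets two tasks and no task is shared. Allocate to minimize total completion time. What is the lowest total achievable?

Min total: 192 min

This is a one-to-one assignment (minimum-cost bipartite matching).
Optimal: Lindqvist→Task T7 (20 min), Okafor→Task T2 (32 min), Varga→Task T1 (50 min), Petrov→Task T6 (35 min), Leclerc→Task T3 (15 min), Quispe→Task T4 (40 min) — total 20+32+50+35+15+40 = 192 min.
Row-greedy (each worker in turn takes its cheapest remaining task) gives 203 min, worse by 11.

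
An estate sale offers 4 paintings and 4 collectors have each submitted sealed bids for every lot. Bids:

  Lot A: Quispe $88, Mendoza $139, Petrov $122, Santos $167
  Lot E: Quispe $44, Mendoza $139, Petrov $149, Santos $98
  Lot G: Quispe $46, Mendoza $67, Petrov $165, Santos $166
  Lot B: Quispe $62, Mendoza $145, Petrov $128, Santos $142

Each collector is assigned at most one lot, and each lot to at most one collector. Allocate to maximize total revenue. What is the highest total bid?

Treat this as an assignment problem: match each collector to one lot.
Optimal: Quispe→Lot A ($88), Mendoza→Lot B ($145), Petrov→Lot E ($149), Santos→Lot G ($166) — total 88+145+149+166 = $548.
Row-greedy (each collector in turn takes its best remaining lot) gives $496, worse by 52.
No other one-to-one assignment exceeds $548.

Maximum total: $548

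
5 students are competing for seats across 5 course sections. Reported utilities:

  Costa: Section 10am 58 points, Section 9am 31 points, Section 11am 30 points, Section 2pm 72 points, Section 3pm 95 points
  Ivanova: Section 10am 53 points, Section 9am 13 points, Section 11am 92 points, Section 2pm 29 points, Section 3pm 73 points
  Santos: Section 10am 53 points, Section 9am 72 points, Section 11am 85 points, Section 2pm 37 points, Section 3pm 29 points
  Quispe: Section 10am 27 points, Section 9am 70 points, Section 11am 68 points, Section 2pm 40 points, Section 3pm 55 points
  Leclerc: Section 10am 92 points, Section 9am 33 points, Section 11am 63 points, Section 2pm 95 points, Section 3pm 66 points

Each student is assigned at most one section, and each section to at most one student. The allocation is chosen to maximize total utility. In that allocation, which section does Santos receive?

Santos receives Section 10am.

Optimal: Costa→Section 3pm (95 points), Ivanova→Section 11am (92 points), Santos→Section 10am (53 points), Quispe→Section 9am (70 points), Leclerc→Section 2pm (95 points) — total 95+92+53+70+95 = 405 points.
Row-greedy (each student in turn takes its best remaining section) gives 391 points, worse by 14.
Swapping Quispe↔Leclerc (Quispe→Section 2pm 40 points, Leclerc→Section 9am 33 points) loses 92.
No other one-to-one assignment exceeds 405 points.
Santos's own top section is Section 11am (85 points), but forcing Santos→Section 11am and reassigning the rest optimally gives only 398 points — worse by 7.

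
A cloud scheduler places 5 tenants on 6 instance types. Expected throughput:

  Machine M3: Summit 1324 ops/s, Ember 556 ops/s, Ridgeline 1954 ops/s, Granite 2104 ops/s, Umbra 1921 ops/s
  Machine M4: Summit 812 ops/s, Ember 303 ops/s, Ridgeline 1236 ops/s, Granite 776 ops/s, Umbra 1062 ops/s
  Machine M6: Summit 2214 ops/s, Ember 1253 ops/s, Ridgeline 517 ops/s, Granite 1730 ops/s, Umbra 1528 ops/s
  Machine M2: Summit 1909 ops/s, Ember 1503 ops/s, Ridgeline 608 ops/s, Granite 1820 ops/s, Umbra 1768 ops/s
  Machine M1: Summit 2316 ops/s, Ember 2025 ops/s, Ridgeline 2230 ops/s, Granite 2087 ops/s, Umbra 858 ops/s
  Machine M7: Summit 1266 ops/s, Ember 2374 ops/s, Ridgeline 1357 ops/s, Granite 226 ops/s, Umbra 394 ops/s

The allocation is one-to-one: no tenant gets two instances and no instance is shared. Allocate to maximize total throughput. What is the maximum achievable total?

Optimal: Summit→Machine M6 (2214 ops/s), Ember→Machine M7 (2374 ops/s), Ridgeline→Machine M1 (2230 ops/s), Granite→Machine M3 (2104 ops/s), Umbra→Machine M2 (1768 ops/s) — total 2214+2374+2230+2104+1768 = 10690 ops/s.
Row-greedy (each tenant in turn takes its best remaining instance) gives 9992 ops/s, worse by 698.
Swapping Ridgeline↔Granite (Ridgeline→Machine M3 1954 ops/s, Granite→Machine M1 2087 ops/s) loses 293.

Max total: 10690 ops/s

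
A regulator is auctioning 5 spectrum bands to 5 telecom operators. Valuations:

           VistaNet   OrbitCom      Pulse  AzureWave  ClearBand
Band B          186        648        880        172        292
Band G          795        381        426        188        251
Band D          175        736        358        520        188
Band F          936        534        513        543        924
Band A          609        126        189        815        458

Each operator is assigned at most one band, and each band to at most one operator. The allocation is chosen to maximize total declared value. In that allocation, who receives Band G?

VistaNet receives Band G.

Optimal: VistaNet→Band G ($795M), OrbitCom→Band D ($736M), Pulse→Band B ($880M), AzureWave→Band A ($815M), ClearBand→Band F ($924M) — total 795+736+880+815+924 = $4150M.
Max-entry greedy (repeatedly take the single best remaining cell) gives $3618M, worse by 532.
VistaNet's own top band is Band F ($936M), but forcing VistaNet→Band F and reassigning the rest optimally gives only $3618M — worse by 532.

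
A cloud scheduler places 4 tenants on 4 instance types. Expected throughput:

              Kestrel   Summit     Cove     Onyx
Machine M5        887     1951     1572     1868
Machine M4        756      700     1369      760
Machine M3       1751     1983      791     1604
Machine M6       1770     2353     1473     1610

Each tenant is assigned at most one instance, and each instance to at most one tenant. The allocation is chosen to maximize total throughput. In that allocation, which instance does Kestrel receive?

Optimal: Kestrel→Machine M3 (1751 ops/s), Summit→Machine M6 (2353 ops/s), Cove→Machine M4 (1369 ops/s), Onyx→Machine M5 (1868 ops/s) — total 1751+2353+1369+1868 = 7341 ops/s.
Column-greedy (each instance in turn goes to its best remaining tenant) gives 6681 ops/s, worse by 660.
Swapping Summit↔Cove (Summit→Machine M4 700 ops/s, Cove→Machine M6 1473 ops/s) loses 1549.
Kestrel's own top instance is Machine M6 (1770 ops/s), but forcing Kestrel→Machine M6 and reassigning the rest optimally gives only 6990 ops/s — worse by 351.

Kestrel receives Machine M3.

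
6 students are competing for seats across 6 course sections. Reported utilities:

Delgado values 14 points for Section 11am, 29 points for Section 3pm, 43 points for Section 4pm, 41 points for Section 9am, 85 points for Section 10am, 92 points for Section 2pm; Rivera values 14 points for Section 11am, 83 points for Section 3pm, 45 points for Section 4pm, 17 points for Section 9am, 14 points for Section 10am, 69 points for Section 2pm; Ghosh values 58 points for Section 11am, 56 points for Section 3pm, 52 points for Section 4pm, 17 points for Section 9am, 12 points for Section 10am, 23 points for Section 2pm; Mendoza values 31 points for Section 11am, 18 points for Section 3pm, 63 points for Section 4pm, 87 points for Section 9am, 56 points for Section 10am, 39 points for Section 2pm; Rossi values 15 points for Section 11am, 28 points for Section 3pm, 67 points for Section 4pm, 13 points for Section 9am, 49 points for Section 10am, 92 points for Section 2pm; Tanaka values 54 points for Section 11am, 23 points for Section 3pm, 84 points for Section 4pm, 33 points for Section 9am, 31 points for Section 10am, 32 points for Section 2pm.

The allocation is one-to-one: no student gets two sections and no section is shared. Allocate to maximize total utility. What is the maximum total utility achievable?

Optimal: Delgado→Section 10am (85 points), Rivera→Section 3pm (83 points), Ghosh→Section 11am (58 points), Mendoza→Section 9am (87 points), Rossi→Section 2pm (92 points), Tanaka→Section 4pm (84 points) — total 85+83+58+87+92+84 = 489 points.
Max-entry greedy (repeatedly take the single best remaining cell) gives 453 points, worse by 36.
Swapping Delgado↔Mendoza (Delgado→Section 9am 41 points, Mendoza→Section 10am 56 points) loses 75.

Maximum total: 489 points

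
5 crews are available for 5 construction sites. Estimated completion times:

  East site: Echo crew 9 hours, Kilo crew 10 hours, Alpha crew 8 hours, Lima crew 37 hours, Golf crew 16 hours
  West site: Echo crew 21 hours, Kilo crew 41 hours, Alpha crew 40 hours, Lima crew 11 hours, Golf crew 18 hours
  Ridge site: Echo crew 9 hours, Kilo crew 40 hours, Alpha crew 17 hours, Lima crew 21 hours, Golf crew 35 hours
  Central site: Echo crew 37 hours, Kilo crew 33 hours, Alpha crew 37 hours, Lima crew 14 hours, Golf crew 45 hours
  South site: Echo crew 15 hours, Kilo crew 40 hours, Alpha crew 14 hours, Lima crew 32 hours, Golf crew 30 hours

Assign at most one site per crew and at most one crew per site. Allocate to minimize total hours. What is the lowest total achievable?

Optimal: Echo crew→Ridge site (9 hours), Kilo crew→East site (10 hours), Alpha crew→South site (14 hours), Lima crew→Central site (14 hours), Golf crew→West site (18 hours) — total 9+10+14+14+18 = 65 hours.
Every other assignment is strictly worse.

Minimum total: 65 hours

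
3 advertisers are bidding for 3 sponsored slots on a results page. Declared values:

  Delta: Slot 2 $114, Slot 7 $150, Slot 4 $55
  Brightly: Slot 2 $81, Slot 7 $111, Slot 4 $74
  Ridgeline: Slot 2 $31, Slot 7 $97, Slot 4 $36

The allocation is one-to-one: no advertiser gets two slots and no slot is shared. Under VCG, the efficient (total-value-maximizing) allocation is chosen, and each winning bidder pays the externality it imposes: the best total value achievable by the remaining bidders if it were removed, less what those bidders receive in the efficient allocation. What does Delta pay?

Efficient allocation: Delta→Slot 2 ($114), Brightly→Slot 4 ($74), Ridgeline→Slot 7 ($97); total welfare W = $285.
Delta receives Slot 2 at value $114, so the others get W − 114 = $171.
Without Delta: best allocation of the remaining 2 bidders over all 3 slots is Brightly→Slot 2 ($81), Ridgeline→Slot 7 ($97), total $178.
VCG payment = (others' best without Delta) − (others' welfare with Delta) = 178 − 171 = $7.

Delta pays $7.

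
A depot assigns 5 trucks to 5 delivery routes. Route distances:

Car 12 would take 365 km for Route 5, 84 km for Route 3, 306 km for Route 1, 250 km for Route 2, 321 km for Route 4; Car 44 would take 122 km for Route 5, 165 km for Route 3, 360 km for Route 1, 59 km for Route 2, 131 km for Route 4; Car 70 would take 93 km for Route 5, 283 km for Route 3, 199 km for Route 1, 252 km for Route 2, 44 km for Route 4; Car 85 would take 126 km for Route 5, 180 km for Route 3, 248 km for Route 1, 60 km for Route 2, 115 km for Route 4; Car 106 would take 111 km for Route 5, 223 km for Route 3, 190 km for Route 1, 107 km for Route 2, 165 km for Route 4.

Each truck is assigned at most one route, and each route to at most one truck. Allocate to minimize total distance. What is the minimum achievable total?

This is the linear assignment problem.
Optimal: Car 12→Route 3 (84 km), Car 44→Route 5 (122 km), Car 70→Route 4 (44 km), Car 85→Route 2 (60 km), Car 106→Route 1 (190 km) — total 84+122+44+60+190 = 500 km.
Min-entry greedy (repeatedly take the single cheapest remaining cell) gives 546 km, worse by 46.
No other one-to-one assignment undercuts 500 km.

Minimum total: 500 km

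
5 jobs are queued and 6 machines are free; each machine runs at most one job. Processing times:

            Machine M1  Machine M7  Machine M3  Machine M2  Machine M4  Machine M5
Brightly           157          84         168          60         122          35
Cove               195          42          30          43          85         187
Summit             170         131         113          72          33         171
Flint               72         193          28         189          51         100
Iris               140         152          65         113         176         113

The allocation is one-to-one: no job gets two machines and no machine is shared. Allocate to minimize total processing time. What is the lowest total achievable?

This is the linear assignment problem.
Optimal: Brightly→Machine M5 (35 min), Cove→Machine M7 (42 min), Summit→Machine M4 (33 min), Flint→Machine M1 (72 min), Iris→Machine M3 (65 min) — total 35+42+33+72+65 = 247 min.

Min total: 247 min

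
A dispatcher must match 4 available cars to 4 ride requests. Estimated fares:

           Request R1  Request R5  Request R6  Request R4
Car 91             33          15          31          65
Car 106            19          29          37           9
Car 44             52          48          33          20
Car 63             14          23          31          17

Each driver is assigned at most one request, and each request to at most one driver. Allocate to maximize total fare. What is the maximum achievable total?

Optimal: Car 91→Request R4 ($65), Car 106→Request R5 ($29), Car 44→Request R1 ($52), Car 63→Request R6 ($31) — total 65+29+52+31 = $177.
Column-greedy (each request in turn goes to its best remaining driver) gives $129, worse by 48.

Maximum total: $177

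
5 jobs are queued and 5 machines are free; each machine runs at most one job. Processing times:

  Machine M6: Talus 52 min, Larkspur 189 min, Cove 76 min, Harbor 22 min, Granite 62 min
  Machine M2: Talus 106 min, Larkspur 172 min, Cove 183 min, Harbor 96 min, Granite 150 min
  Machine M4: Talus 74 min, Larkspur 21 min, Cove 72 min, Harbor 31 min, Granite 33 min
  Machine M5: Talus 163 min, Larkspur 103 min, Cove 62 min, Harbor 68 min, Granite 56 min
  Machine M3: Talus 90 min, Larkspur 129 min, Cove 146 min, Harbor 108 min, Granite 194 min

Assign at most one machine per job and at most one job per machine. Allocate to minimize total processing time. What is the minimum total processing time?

Optimal: Talus→Machine M3 (90 min), Larkspur→Machine M4 (21 min), Cove→Machine M5 (62 min), Harbor→Machine M2 (96 min), Granite→Machine M6 (62 min) — total 90+21+62+96+62 = 331 min.
Column-greedy (each machine in turn goes to its cheapest remaining job) gives 351 min, worse by 20.
Next-best assignment: Talus→Machine M3, Larkspur→Machine M4, Cove→Machine M6, Harbor→Machine M2, Granite→Machine M5 = 339 min.

Min total: 331 min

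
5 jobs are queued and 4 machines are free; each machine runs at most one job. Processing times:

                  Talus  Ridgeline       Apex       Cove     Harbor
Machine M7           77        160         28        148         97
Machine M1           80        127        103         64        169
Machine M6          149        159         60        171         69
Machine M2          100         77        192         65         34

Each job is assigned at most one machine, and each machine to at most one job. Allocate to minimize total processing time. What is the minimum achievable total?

Min total: 235 min

Optimal: Talus→Machine M7 (77 min), Cove→Machine M1 (64 min), Apex→Machine M6 (60 min), Harbor→Machine M2 (34 min) — total 77+64+60+34 = 235 min.
Row-greedy (each job in turn takes its cheapest remaining machine) gives 278 min, worse by 43.
Swapping Apex↔Talus (Apex→Machine M7 28 min, Talus→Machine M6 149 min) adds 40.
Checked against all permutations: 235 min is optimal.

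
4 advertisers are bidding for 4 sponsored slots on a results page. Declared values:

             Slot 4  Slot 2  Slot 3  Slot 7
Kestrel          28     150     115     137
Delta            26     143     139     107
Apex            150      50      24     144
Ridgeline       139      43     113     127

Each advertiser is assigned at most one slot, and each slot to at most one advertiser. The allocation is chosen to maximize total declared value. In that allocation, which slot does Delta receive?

Optimal: Kestrel→Slot 2 ($150), Delta→Slot 3 ($139), Apex→Slot 7 ($144), Ridgeline→Slot 4 ($139) — total 150+139+144+139 = $572.
Max-entry greedy (repeatedly take the single best remaining cell) gives $566, worse by 6.
Next-best assignment: Kestrel→Slot 2, Delta→Slot 3, Apex→Slot 4, Ridgeline→Slot 7 = $566.
Delta's own top slot is Slot 2 ($143), but forcing Delta→Slot 2 and reassigning the rest optimally gives only $543 — worse by 29.

Delta receives Slot 3.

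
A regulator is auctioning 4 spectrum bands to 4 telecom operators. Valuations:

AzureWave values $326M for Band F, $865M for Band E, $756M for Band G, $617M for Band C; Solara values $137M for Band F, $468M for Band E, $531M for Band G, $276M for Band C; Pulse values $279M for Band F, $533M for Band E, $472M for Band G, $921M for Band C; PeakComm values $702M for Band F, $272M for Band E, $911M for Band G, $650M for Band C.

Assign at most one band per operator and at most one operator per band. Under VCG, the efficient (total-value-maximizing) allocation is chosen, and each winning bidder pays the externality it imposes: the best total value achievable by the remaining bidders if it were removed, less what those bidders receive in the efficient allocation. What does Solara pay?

Efficient allocation: AzureWave→Band E ($865M), Solara→Band G ($531M), Pulse→Band C ($921M), PeakComm→Band F ($702M); total welfare W = $3019M.
Solara receives Band G at value $531M, so the others get W − 531 = $2488M.
Without Solara: best allocation of the remaining 3 bidders over all 4 bands is AzureWave→Band E ($865M), Pulse→Band C ($921M), PeakComm→Band G ($911M), total $2697M.
VCG payment = (others' best without Solara) − (others' welfare with Solara) = 2697 − 2488 = $209M.

Solara pays $209M.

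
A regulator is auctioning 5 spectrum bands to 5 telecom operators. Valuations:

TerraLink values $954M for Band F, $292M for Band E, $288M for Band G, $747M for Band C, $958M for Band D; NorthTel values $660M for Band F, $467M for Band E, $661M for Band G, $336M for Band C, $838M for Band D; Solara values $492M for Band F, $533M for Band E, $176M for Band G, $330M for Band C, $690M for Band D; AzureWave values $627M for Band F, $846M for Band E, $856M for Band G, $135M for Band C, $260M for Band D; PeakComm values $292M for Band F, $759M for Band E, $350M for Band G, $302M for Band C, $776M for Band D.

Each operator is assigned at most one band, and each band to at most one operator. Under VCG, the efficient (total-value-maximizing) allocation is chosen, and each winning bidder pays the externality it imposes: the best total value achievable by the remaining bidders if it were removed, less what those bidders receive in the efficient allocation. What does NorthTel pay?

NorthTel pays $360M.

Efficient allocation: TerraLink→Band F ($954M), NorthTel→Band D ($838M), Solara→Band C ($330M), AzureWave→Band G ($856M), PeakComm→Band E ($759M); total welfare W = $3737M.
NorthTel receives Band D at value $838M, so the others get W − 838 = $2899M.
Without NorthTel: best allocation of the remaining 4 bidders over all 5 bands is TerraLink→Band F ($954M), Solara→Band D ($690M), AzureWave→Band G ($856M), PeakComm→Band E ($759M), total $3259M.
VCG payment = (others' best without NorthTel) − (others' welfare with NorthTel) = 3259 − 2899 = $360M.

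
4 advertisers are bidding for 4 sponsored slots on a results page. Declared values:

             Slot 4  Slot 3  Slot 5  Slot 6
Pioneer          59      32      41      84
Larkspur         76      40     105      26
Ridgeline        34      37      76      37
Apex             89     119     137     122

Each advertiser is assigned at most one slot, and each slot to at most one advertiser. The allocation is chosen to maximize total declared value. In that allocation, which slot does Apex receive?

Apex receives Slot 3.

Optimal: Pioneer→Slot 6 ($84), Larkspur→Slot 4 ($76), Ridgeline→Slot 5 ($76), Apex→Slot 3 ($119) — total 84+76+76+119 = $355.
Row-greedy (each advertiser in turn takes its best remaining slot) gives $315, worse by 40.
Apex's own top slot is Slot 5 ($137), but forcing Apex→Slot 5 and reassigning the rest optimally gives only $334 — worse by 21.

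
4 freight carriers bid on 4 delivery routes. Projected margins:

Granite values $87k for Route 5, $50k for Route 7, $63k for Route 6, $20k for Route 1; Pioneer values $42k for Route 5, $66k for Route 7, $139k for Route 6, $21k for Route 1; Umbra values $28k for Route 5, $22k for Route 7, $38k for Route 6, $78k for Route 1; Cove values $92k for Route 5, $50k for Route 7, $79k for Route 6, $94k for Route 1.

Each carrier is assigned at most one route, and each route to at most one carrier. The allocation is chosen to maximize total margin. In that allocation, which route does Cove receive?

Optimal: Granite→Route 7 ($50k), Pioneer→Route 6 ($139k), Umbra→Route 1 ($78k), Cove→Route 5 ($92k) — total 50+139+78+92 = $359k.
Row-greedy (each carrier in turn takes its best remaining route) gives $354k, worse by 5.
Cove's own top route is Route 1 ($94k), but forcing Cove→Route 1 and reassigning the rest optimally gives only $342k — worse by 17.

Cove receives Route 5.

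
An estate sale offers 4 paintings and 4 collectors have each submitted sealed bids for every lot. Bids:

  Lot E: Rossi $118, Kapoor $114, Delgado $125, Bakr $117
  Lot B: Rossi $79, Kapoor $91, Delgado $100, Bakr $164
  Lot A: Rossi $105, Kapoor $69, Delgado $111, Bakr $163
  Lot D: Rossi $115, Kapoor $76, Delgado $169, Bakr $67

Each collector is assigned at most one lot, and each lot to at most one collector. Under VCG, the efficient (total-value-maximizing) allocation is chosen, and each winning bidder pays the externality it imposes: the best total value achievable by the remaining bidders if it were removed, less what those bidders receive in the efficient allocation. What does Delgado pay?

Delgado pays $10.

Efficient allocation: Rossi→Lot A ($105), Kapoor→Lot E ($114), Delgado→Lot D ($169), Bakr→Lot B ($164); total welfare W = $552.
Delgado receives Lot D at value $169, so the others get W − 169 = $383.
Without Delgado: best allocation of the remaining 3 bidders over all 4 lots is Rossi→Lot D ($115), Kapoor→Lot E ($114), Bakr→Lot B ($164), total $393.
VCG payment = (others' best without Delgado) − (others' welfare with Delgado) = 393 − 383 = $10.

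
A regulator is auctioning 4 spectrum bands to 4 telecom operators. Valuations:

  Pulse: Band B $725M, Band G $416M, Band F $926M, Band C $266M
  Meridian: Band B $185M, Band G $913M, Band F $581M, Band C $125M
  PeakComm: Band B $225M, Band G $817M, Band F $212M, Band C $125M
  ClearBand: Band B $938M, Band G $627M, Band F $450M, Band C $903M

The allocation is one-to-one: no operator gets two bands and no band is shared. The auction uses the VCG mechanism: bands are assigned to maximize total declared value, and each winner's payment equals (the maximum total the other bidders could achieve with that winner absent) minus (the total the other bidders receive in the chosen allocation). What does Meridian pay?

Meridian pays $236M.

Efficient allocation: Pulse→Band B ($725M), Meridian→Band F ($581M), PeakComm→Band G ($817M), ClearBand→Band C ($903M); total welfare W = $3026M.
Meridian receives Band F at value $581M, so the others get W − 581 = $2445M.
Without Meridian: best allocation of the remaining 3 bidders over all 4 bands is Pulse→Band F ($926M), PeakComm→Band G ($817M), ClearBand→Band B ($938M), total $2681M.
VCG payment = (others' best without Meridian) − (others' welfare with Meridian) = 2681 − 2445 = $236M.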